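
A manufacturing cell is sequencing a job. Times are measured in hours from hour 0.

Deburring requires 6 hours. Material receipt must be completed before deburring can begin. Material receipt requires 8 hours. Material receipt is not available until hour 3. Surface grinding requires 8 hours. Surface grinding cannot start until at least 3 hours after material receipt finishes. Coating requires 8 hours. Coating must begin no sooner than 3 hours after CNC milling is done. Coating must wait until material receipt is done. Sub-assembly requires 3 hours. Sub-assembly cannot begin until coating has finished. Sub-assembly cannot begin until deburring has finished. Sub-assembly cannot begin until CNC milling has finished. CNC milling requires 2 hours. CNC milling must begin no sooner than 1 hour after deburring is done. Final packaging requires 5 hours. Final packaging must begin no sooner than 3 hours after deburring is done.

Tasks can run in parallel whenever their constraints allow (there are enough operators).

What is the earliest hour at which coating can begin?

Material receipt cannot begin until its own release at hour 3. It runs from hour 3 to 3 + 8 = hour 11.
Deburring cannot begin until material receipt (finishes hour 11). It runs from hour 11 to 11 + 6 = hour 17.
After deburring (finishes hour 17, plus 1-hour gap → hour 18), CNC milling can start at hour 18 and finishes at hour 20.
Coating waits on CNC milling (finishes hour 20, plus 3-hour gap → hour 23); material receipt (finishes hour 11). The latest of these is hour 23, which is the earliest coating can start.

23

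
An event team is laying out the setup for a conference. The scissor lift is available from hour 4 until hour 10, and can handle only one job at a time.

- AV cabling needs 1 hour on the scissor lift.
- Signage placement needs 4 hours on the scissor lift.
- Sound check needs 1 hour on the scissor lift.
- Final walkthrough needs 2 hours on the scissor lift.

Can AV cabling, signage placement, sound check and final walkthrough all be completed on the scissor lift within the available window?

The scissor lift window is 10 − 4 = 6 hours.
Running back to back, the jobs need 1 + 4 + 1 + 2 = 8 hours on the scissor lift.
Since 8 > 6, they cannot all fit.

No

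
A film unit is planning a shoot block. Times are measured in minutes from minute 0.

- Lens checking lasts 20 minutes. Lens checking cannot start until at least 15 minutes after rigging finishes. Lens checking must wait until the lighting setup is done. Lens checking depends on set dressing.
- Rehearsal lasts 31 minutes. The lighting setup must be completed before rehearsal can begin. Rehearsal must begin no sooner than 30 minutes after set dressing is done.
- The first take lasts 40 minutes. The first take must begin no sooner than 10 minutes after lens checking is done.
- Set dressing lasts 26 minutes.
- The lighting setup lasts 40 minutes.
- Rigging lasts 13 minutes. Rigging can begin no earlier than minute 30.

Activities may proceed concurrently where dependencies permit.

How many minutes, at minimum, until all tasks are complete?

Nothing blocks the lighting setup, so it runs from minute 0 to minute 40.
Set dressing can start immediately at minute 0; it finishes at minute 26.
Rehearsal cannot start until the lighting setup (finishes minute 40); set dressing (finishes minute 26, plus 30-minute gap → minute 56). The controlling bound is minute 56, so rehearsal finishes at 56 + 31 = minute 87.
Rigging waits on its own release at minute 30, so it starts at minute 30 and finishes at 30 + 13 = minute 43.
Lens checking has to wait for rigging (finishes minute 43, plus 15-minute gap → minute 58); the lighting setup (finishes minute 40); set dressing (finishes minute 26). The latest of these is minute 58, so lens checking runs minute 58 to 58 + 20 = minute 78.
After lens checking (finishes minute 78, plus 10-minute gap → minute 88), the first take can start at minute 88 and finishes at minute 128.
All tasks are finished once the last one completes. Finish times: Rigging at 43, Set dressing at 26, The lighting setup at 40, Lens checking at 78, Rehearsal at 87, The first take at 128. The latest is minute 128.

128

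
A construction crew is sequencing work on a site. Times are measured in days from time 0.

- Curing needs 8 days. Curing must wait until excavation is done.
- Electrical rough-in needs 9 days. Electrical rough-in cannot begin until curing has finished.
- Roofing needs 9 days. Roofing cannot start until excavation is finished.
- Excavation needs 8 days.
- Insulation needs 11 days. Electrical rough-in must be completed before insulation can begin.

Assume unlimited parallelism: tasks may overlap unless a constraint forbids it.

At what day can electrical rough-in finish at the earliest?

25

Nothing blocks excavation, so it runs from day 0 to day 8.
After excavation (finishes day 8), curing can start at day 8 and finishes at day 16.
Electrical rough-in cannot begin until curing (finishes day 16). It runs from day 16 to 16 + 9 = day 25.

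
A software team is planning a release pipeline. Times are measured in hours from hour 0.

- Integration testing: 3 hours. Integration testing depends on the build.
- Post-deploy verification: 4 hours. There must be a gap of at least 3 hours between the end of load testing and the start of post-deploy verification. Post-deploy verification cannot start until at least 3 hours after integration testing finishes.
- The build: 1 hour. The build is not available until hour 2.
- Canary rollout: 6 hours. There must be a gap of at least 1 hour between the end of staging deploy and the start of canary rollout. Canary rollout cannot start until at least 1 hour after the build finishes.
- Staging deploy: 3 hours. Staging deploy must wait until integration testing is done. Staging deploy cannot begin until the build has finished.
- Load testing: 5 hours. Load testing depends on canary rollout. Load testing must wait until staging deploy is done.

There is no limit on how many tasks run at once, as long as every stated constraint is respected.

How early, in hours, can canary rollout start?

10

After its own release at hour 2, the build can start at hour 2 and finishes at hour 3.
Integration testing waits on the build (finishes hour 3), so it starts at hour 3 and finishes at 3 + 3 = hour 6.
Staging deploy needs all of integration testing (finishes hour 6); the build (finishes hour 3). That puts its earliest start at hour 6; it finishes at 6 + 3 = hour 9.
Canary rollout waits on staging deploy (finishes hour 9, plus 1-hour gap → hour 10); the build (finishes hour 3, plus 1-hour gap → hour 4). The latest of these is hour 10, which is the earliest canary rollout can start.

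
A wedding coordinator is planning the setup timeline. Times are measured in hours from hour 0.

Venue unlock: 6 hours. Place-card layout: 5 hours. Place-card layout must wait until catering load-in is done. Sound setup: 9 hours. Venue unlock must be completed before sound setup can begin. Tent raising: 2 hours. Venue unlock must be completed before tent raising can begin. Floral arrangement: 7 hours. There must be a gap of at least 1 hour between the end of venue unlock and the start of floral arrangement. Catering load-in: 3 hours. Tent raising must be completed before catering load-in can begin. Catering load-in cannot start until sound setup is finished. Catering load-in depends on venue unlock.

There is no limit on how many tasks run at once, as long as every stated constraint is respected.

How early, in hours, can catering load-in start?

15

Nothing blocks venue unlock, so it runs from hour 0 to hour 6.
Sound setup cannot begin until venue unlock (finishes hour 6). It runs from hour 6 to 6 + 9 = hour 15.
Tent raising waits on venue unlock (finishes hour 6), so it starts at hour 6 and finishes at 6 + 2 = hour 8.
Catering load-in waits on tent raising (finishes hour 8); sound setup (finishes hour 15); venue unlock (finishes hour 6). The latest of these is hour 15, which is the earliest catering load-in can start.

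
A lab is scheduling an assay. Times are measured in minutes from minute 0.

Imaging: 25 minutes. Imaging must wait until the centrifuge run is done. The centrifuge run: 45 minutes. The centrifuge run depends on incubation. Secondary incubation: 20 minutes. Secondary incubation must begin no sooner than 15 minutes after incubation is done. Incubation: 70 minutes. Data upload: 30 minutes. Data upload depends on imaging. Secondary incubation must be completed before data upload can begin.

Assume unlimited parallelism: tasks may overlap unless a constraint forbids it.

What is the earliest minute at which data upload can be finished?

Incubation can start immediately at minute 0; it finishes at minute 70.
After incubation (finishes minute 70, plus 15-minute gap → minute 85), secondary incubation can start at minute 85 and finishes at minute 105.
The centrifuge run cannot begin until incubation (finishes minute 70). It runs from minute 70 to 70 + 45 = minute 115.
After the centrifuge run (finishes minute 115), imaging can start at minute 115 and finishes at minute 140.
Data upload has to wait for imaging (finishes minute 140); secondary incubation (finishes minute 105). The latest of these is minute 140, so data upload runs minute 140 to 140 + 30 = minute 170.

170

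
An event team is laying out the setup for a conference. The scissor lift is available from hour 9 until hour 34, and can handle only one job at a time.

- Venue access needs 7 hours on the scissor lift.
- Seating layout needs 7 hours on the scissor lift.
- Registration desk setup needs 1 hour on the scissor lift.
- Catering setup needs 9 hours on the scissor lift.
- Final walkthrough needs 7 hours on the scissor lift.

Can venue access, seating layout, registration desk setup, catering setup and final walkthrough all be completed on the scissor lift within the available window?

No

The scissor lift window is 34 − 9 = 25 hours.
Running back to back, the jobs need 7 + 7 + 1 + 9 + 7 = 31 hours on the scissor lift.
Since 31 > 25, they cannot all fit.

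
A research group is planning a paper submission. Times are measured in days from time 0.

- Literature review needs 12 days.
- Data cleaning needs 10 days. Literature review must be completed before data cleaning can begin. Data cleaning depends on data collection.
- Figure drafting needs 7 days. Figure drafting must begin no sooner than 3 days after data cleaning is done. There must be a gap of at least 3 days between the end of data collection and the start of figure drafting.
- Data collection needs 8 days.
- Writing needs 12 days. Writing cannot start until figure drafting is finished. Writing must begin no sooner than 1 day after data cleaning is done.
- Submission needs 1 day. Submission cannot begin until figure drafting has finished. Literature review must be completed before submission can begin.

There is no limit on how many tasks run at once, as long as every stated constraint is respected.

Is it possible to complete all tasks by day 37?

No

Nothing blocks data collection, so it runs from day 0 to day 8.
Nothing blocks literature review, so it runs from day 0 to day 12.
Data cleaning needs all of literature review (finishes day 12); data collection (finishes day 8). That puts its earliest start at day 12; it finishes at 12 + 10 = day 22.
Figure drafting needs all of data cleaning (finishes day 22, plus 3-day gap → day 25); data collection (finishes day 8, plus 3-day gap → day 11). That puts its earliest start at day 25; it finishes at 25 + 7 = day 32.
Submission has to wait for figure drafting (finishes day 32); literature review (finishes day 12). The latest of these is day 32, so submission runs day 32 to 32 + 1 = day 33.
For writing: figure drafting (finishes day 32); data cleaning (finishes day 22, plus 1-day gap → day 23). Taking the maximum gives a start of day 32, and it finishes at 32 + 12 = day 44.
The earliest everything can be done is day 44, which is after the deadline of 37, so it is not possible.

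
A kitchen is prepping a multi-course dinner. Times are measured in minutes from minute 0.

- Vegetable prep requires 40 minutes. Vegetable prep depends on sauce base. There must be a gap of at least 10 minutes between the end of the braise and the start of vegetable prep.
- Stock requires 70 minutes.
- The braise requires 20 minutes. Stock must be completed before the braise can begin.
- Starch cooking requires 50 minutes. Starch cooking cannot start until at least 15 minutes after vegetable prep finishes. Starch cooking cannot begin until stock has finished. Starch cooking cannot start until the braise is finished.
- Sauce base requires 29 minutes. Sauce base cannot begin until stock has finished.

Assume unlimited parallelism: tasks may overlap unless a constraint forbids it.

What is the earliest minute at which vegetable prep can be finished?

Stock has no prerequisites, so it starts at minute 0 and finishes at minute 70.
The braise waits on stock (finishes minute 70), so it starts at minute 70 and finishes at 70 + 20 = minute 90.
After stock (finishes minute 70), sauce base can start at minute 70 and finishes at minute 99.
Vegetable prep cannot start until sauce base (finishes minute 99); the braise (finishes minute 90, plus 10-minute gap → minute 100). The controlling bound is minute 100, so vegetable prep finishes at 100 + 40 = minute 140.

140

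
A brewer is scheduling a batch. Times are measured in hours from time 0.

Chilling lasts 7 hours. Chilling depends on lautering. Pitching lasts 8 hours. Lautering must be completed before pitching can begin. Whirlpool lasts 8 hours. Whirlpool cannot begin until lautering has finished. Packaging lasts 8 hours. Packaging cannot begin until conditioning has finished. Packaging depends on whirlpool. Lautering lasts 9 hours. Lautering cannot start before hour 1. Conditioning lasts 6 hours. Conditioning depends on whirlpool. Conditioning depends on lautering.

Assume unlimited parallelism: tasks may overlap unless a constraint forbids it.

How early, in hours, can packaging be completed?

Lautering cannot begin until its own release at hour 1. It runs from hour 1 to 1 + 9 = hour 10.
Whirlpool waits on lautering (finishes hour 10), so it starts at hour 10 and finishes at 10 + 8 = hour 18.
For conditioning: whirlpool (finishes hour 18); lautering (finishes hour 10). Taking the maximum gives a start of hour 18, and it finishes at 18 + 6 = hour 24.
Packaging cannot start until conditioning (finishes hour 24); whirlpool (finishes hour 18). The controlling bound is hour 24, so packaging finishes at 24 + 8 = hour 32.

32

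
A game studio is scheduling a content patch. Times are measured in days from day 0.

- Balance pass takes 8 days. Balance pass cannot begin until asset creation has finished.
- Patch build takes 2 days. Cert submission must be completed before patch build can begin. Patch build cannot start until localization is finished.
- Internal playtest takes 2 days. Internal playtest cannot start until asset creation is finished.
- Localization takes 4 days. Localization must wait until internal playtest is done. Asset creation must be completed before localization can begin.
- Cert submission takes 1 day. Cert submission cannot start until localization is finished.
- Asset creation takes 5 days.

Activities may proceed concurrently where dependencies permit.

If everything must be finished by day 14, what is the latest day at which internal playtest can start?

5

Nothing follows patch build; the deadline of day 14 is its only limit. It must start by 14 − 2 = day 12.
Cert submission must finish before patch build (must start by day 12). With a 1-day duration, cert submission must start by 12 − 1 = day 11.
Localization feeds cert submission (must start by day 11); patch build (must start by day 12). Taking the minimum, localization must finish by day 11 and start by 11 − 4 = day 7.
Internal playtest feeds into localization (must start by day 7); so internal playtest must finish by day 7 and therefore start by day 5.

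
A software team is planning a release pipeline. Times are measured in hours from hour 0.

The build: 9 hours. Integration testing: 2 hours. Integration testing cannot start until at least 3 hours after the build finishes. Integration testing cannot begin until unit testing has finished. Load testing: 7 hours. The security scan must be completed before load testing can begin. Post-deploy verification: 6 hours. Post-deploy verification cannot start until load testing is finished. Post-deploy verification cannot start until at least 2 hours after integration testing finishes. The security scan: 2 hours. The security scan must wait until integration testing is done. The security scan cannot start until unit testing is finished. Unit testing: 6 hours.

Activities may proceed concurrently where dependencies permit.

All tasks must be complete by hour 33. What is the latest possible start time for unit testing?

Nothing follows post-deploy verification; the deadline of hour 33 is its only limit. It must start by 33 − 6 = hour 27.
Load testing must finish before post-deploy verification (must start by hour 27). With a 7-hour duration, load testing must start by 27 − 7 = hour 20.
The security scan has to be done before load testing (must start by hour 20). That means finishing by hour 20, i.e. starting by 20 − 2 = hour 18.
Integration testing feeds the security scan (must start by hour 18); post-deploy verification (must start by hour 27, minus 2-hour gap → hour 25). Taking the minimum, integration testing must finish by hour 18 and start by 18 − 2 = hour 16.
Unit testing must finish in time for integration testing (must start by hour 16); the security scan (must start by hour 18). The tightest is hour 16, so unit testing must start by 16 − 6 = hour 10.

10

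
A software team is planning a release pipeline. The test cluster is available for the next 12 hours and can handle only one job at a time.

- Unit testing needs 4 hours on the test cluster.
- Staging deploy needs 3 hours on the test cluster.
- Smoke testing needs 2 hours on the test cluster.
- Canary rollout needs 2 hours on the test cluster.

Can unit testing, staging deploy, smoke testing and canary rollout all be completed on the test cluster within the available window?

Running back to back, the jobs need 4 + 3 + 2 + 2 = 11 hours on the test cluster.
Since 11 ≤ 12, they fit within the window.

Yes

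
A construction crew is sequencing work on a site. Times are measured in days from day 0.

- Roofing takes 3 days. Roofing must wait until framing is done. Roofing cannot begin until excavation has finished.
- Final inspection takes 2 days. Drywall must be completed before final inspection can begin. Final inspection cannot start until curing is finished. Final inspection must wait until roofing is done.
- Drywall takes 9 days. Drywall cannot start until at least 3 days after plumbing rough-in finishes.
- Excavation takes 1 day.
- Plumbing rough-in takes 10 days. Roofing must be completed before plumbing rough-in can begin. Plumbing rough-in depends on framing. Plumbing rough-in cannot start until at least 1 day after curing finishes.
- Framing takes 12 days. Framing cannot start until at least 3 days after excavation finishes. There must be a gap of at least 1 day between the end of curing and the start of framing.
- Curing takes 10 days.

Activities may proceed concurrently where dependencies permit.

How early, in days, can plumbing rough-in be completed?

36

Curing has no prerequisites, so it starts at day 0 and finishes at day 10.
Excavation has no prerequisites, so it starts at day 0 and finishes at day 1.
Framing cannot start until excavation (finishes day 1, plus 3-day gap → day 4); curing (finishes day 10, plus 1-day gap → day 11). The controlling bound is day 11, so framing finishes at 11 + 12 = day 23.
For roofing: framing (finishes day 23); excavation (finishes day 1). Taking the maximum gives a start of day 23, and it finishes at 23 + 3 = day 26.
Plumbing rough-in needs all of roofing (finishes day 26); framing (finishes day 23); curing (finishes day 10, plus 1-day gap → day 11). That puts its earliest start at day 26; it finishes at 26 + 10 = day 36.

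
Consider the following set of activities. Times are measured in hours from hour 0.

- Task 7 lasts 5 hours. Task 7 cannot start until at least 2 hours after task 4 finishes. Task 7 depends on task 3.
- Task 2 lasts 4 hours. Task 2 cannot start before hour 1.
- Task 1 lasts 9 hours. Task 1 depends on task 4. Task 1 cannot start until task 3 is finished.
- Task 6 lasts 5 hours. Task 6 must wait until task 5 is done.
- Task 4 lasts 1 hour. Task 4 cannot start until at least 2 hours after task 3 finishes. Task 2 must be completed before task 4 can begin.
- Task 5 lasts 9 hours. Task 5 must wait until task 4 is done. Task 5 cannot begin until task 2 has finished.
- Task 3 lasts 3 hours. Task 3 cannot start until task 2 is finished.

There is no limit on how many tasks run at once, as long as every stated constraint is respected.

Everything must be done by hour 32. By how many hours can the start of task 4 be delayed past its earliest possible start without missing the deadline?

Task 2 cannot begin until its own release at hour 1. It runs from hour 1 to 1 + 4 = hour 5.
Task 3 waits on task 2 (finishes hour 5), so it starts at hour 5 and finishes at 5 + 3 = hour 8.
Task 4 cannot start until task 3 (finishes hour 8, plus 2-hour gap → hour 10); task 2 (finishes hour 5). The controlling bound is hour 10, so task 4 finishes at 10 + 1 = hour 11.

Working backward from the deadline:
Nothing follows task 1; the deadline of hour 32 is its only limit. It must start by 32 − 9 = hour 23.
To finish by hour 32, task 6 (duration 5) must start no later than hour 27.
Task 5 has to be done before task 6 (must start by hour 27). That means finishing by hour 27, i.e. starting by 27 − 9 = hour 18.
Task 7 must finish by hour 32; it takes 5 hours, so it must start by 32 − 5 = hour 27.
Task 4 must finish in time for task 1 (must start by hour 23); task 5 (must start by hour 18); task 7 (must start by hour 27, minus 2-hour gap → hour 25). The tightest is hour 18, so task 4 must start by 18 − 1 = hour 17.
So task 4 can start as early as hour 10 and as late as hour 17, giving 17 − 10 = 7 hours of slack.

7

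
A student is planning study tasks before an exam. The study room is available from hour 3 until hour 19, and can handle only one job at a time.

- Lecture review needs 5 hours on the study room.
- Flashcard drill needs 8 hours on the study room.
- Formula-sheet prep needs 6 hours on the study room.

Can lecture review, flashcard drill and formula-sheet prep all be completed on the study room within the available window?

No

The study room window is 19 − 3 = 16 hours.
Running back to back, the jobs need 5 + 8 + 6 = 19 hours on the study room.
Since 19 > 16, they cannot all fit.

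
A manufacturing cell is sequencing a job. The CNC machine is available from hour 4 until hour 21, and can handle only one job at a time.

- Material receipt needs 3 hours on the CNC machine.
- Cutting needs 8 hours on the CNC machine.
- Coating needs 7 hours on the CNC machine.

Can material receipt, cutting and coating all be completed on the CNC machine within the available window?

No

The CNC machine window is 21 − 4 = 17 hours.
Running back to back, the jobs need 3 + 8 + 7 = 18 hours on the CNC machine.
Since 18 > 17, they cannot all fit.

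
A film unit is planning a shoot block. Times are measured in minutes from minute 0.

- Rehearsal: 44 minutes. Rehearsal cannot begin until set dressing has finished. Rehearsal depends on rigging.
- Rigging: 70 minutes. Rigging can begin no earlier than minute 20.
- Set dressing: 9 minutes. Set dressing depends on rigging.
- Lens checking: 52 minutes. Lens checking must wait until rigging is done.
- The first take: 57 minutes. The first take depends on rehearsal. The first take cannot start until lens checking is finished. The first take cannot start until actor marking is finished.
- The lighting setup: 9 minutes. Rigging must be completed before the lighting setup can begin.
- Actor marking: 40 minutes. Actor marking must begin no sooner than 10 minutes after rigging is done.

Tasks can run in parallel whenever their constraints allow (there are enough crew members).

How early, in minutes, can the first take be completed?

200

Rigging cannot begin until its own release at minute 20. It runs from minute 20 to 20 + 70 = minute 90.
Actor marking cannot begin until rigging (finishes minute 90, plus 10-minute gap → minute 100). It runs from minute 100 to 100 + 40 = minute 140.
Lens checking cannot begin until rigging (finishes minute 90). It runs from minute 90 to 90 + 52 = minute 142.
After rigging (finishes minute 90), set dressing can start at minute 90 and finishes at minute 99.
Rehearsal needs all of set dressing (finishes minute 99); rigging (finishes minute 90). That puts its earliest start at minute 99; it finishes at 99 + 44 = minute 143.
The first take has to wait for rehearsal (finishes minute 143); lens checking (finishes minute 142); actor marking (finishes minute 140). The latest of these is minute 143, so the first take runs minute 143 to 143 + 57 = minute 200.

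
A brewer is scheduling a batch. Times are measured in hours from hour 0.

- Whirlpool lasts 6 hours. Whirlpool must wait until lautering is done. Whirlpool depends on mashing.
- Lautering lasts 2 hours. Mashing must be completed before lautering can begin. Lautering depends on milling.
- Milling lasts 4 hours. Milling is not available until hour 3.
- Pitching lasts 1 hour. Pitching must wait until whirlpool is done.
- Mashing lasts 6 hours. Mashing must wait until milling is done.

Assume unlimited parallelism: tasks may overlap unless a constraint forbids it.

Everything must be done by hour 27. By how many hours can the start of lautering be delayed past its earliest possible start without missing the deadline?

5

After its own release at hour 3, milling can start at hour 3 and finishes at hour 7.
Mashing cannot begin until milling (finishes hour 7). It runs from hour 7 to 7 + 6 = hour 13.
Lautering has to wait for mashing (finishes hour 13); milling (finishes hour 7). The latest of these is hour 13, so lautering runs hour 13 to 13 + 2 = hour 15.

Working backward from the deadline:
To finish by hour 27, pitching (duration 1) must start no later than hour 26.
Whirlpool feeds into pitching (must start by hour 26); so whirlpool must finish by hour 26 and therefore start by hour 20.
Since whirlpool (must start by hour 20) depends on it, lautering must finish by hour 20. Backing off its 2-hour duration gives a latest start of hour 18.
So lautering can start as early as hour 13 and as late as hour 18, giving 18 − 13 = 5 hours of slack.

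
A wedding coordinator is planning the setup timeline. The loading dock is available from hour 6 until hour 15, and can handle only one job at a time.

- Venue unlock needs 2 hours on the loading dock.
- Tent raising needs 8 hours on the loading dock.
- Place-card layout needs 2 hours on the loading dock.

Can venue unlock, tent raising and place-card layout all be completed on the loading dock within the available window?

The loading dock window is 15 − 6 = 9 hours.
Running back to back, the jobs need 2 + 8 + 2 = 12 hours on the loading dock.
Since 12 > 9, they cannot all fit.

No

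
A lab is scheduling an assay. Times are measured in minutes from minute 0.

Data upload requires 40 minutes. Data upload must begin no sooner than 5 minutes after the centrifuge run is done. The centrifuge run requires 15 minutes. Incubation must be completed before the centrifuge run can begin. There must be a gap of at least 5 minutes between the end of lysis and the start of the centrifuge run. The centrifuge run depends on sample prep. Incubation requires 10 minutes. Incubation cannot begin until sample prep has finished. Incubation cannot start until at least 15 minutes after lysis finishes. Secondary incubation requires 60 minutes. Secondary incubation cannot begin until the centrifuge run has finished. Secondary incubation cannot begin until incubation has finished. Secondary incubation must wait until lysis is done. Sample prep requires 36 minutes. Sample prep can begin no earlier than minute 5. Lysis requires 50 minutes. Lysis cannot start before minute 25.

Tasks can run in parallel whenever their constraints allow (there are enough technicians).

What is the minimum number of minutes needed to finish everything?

175

Lysis waits on its own release at minute 25, so it starts at minute 25 and finishes at 25 + 50 = minute 75.
Sample prep waits on its own release at minute 5, so it starts at minute 5 and finishes at 5 + 36 = minute 41.
For incubation: sample prep (finishes minute 41); lysis (finishes minute 75, plus 15-minute gap → minute 90). Taking the maximum gives a start of minute 90, and it finishes at 90 + 10 = minute 100.
The centrifuge run cannot start until incubation (finishes minute 100); lysis (finishes minute 75, plus 5-minute gap → minute 80); sample prep (finishes minute 41). The controlling bound is minute 100, so the centrifuge run finishes at 100 + 15 = minute 115.
Data upload cannot begin until the centrifuge run (finishes minute 115, plus 5-minute gap → minute 120). It runs from minute 120 to 120 + 40 = minute 160.
Secondary incubation cannot start until the centrifuge run (finishes minute 115); incubation (finishes minute 100); lysis (finishes minute 75). The controlling bound is minute 115, so secondary incubation finishes at 115 + 60 = minute 175.
All tasks are finished once the last one completes. Finish times: Sample prep at 41, Lysis at 75, Incubation at 100, The centrifuge run at 115, Secondary incubation at 175, Data upload at 160. The latest is minute 175.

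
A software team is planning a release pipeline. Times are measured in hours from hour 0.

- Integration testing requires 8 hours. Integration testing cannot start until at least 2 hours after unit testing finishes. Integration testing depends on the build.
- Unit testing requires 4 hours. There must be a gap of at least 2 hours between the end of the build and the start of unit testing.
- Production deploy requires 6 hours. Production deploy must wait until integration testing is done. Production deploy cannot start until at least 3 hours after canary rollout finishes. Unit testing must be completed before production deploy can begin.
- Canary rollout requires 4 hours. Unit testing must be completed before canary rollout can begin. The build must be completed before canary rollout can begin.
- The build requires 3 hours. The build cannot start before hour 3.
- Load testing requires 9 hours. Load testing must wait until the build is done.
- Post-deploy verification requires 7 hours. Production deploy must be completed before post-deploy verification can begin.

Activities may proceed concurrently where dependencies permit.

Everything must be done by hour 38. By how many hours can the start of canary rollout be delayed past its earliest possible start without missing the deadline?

The build cannot begin until its own release at hour 3. It runs from hour 3 to 3 + 3 = hour 6.
Unit testing waits on the build (finishes hour 6, plus 2-hour gap → hour 8), so it starts at hour 8 and finishes at 8 + 4 = hour 12.
Canary rollout cannot start until unit testing (finishes hour 12); the build (finishes hour 6). The controlling bound is hour 12, so canary rollout finishes at 12 + 4 = hour 16.

Working backward from the deadline:
Nothing follows post-deploy verification; the deadline of hour 38 is its only limit. It must start by 38 − 7 = hour 31.
Production deploy feeds into post-deploy verification (must start by hour 31); so production deploy must finish by hour 31 and therefore start by hour 25.
Canary rollout has to be done before production deploy (must start by hour 25, minus 3-hour gap → hour 22). That means finishing by hour 22, i.e. starting by 22 − 4 = hour 18.
So canary rollout can start as early as hour 12 and as late as hour 18, giving 18 − 12 = 6 hours of slack.

6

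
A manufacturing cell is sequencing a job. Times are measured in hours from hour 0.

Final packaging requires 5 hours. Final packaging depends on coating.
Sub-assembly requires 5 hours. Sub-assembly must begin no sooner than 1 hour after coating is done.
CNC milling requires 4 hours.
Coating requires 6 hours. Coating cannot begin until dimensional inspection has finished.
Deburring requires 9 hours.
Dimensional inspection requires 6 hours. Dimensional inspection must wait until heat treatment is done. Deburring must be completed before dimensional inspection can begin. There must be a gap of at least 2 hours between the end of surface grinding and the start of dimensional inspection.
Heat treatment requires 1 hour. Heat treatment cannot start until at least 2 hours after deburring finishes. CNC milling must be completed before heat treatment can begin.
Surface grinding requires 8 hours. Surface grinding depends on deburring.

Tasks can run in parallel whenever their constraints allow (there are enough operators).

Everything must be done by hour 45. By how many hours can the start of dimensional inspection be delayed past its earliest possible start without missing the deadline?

8

Nothing blocks CNC milling, so it runs from hour 0 to hour 4.
Deburring can start immediately at hour 0; it finishes at hour 9.
After deburring (finishes hour 9), surface grinding can start at hour 9 and finishes at hour 17.
For heat treatment: deburring (finishes hour 9, plus 2-hour gap → hour 11); CNC milling (finishes hour 4). Taking the maximum gives a start of hour 11, and it finishes at 11 + 1 = hour 12.
For dimensional inspection: heat treatment (finishes hour 12); deburring (finishes hour 9); surface grinding (finishes hour 17, plus 2-hour gap → hour 19). Taking the maximum gives a start of hour 19, and it finishes at 19 + 6 = hour 25.

Working backward from the deadline:
Sub-assembly must finish by hour 45; it takes 5 hours, so it must start by 45 − 5 = hour 40.
Nothing follows final packaging; the deadline of hour 45 is its only limit. It must start by 45 − 5 = hour 40.
Coating has several dependents: sub-assembly (must start by hour 40, minus 1-hour gap → hour 39); final packaging (must start by hour 40). The earliest of those limits is hour 39, so coating must start by 39 − 6 = hour 33.
Dimensional inspection must finish before coating (must start by hour 33). With a 6-hour duration, dimensional inspection must start by 33 − 6 = hour 27.
So dimensional inspection can start as early as hour 19 and as late as hour 27, giving 27 − 19 = 8 hours of slack.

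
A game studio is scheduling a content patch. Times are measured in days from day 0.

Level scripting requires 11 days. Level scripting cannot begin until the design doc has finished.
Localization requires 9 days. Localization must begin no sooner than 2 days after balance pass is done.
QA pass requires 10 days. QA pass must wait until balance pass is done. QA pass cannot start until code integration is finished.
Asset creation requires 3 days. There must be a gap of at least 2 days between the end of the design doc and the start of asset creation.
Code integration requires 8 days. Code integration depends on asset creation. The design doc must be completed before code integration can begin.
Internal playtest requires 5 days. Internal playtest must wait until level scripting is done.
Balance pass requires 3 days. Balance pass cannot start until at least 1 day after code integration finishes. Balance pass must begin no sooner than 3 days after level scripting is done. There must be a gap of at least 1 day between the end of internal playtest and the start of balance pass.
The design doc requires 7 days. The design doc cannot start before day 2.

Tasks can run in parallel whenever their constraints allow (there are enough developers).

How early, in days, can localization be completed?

The design doc cannot begin until its own release at day 2. It runs from day 2 to 2 + 7 = day 9.
Level scripting waits on the design doc (finishes day 9), so it starts at day 9 and finishes at 9 + 11 = day 20.
Internal playtest cannot begin until level scripting (finishes day 20). It runs from day 20 to 20 + 5 = day 25.
Asset creation cannot begin until the design doc (finishes day 9, plus 2-day gap → day 11). It runs from day 11 to 11 + 3 = day 14.
For code integration: asset creation (finishes day 14); the design doc (finishes day 9). Taking the maximum gives a start of day 14, and it finishes at 14 + 8 = day 22.
Balance pass cannot start until code integration (finishes day 22, plus 1-day gap → day 23); level scripting (finishes day 20, plus 3-day gap → day 23); internal playtest (finishes day 25, plus 1-day gap → day 26). The controlling bound is day 26, so balance pass finishes at 26 + 3 = day 29.
After balance pass (finishes day 29, plus 2-day gap → day 31), localization can start at day 31 and finishes at day 40.

40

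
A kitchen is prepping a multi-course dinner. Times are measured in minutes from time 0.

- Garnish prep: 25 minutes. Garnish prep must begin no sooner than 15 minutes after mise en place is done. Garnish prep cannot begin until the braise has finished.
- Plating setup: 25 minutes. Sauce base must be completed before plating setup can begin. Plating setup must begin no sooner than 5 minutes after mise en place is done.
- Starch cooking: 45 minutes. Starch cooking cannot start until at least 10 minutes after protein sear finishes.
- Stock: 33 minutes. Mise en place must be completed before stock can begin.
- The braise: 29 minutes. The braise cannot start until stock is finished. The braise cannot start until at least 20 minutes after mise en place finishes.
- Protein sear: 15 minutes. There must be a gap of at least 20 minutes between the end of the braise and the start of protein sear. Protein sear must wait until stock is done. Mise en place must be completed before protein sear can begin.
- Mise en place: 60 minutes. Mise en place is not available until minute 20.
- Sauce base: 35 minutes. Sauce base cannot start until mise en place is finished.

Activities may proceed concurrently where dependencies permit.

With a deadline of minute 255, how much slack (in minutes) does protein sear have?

23

Mise en place waits on its own release at minute 20, so it starts at minute 20 and finishes at 20 + 60 = minute 80.
Stock cannot begin until mise en place (finishes minute 80). It runs from minute 80 to 80 + 33 = minute 113.
The braise cannot start until stock (finishes minute 113); mise en place (finishes minute 80, plus 20-minute gap → minute 100). The controlling bound is minute 113, so the braise finishes at 113 + 29 = minute 142.
Protein sear has to wait for the braise (finishes minute 142, plus 20-minute gap → minute 162); stock (finishes minute 113); mise en place (finishes minute 80). The latest of these is minute 162, so protein sear runs minute 162 to 162 + 15 = minute 177.

Working backward from the deadline:
Nothing follows starch cooking; the deadline of minute 255 is its only limit. It must start by 255 − 45 = minute 210.
Since starch cooking (must start by minute 210, minus 10-minute gap → minute 200) depends on it, protein sear must finish by minute 200. Backing off its 15-minute duration gives a latest start of minute 185.
So protein sear can start as early as minute 162 and as late as minute 185, giving 185 − 162 = 23 minutes of slack.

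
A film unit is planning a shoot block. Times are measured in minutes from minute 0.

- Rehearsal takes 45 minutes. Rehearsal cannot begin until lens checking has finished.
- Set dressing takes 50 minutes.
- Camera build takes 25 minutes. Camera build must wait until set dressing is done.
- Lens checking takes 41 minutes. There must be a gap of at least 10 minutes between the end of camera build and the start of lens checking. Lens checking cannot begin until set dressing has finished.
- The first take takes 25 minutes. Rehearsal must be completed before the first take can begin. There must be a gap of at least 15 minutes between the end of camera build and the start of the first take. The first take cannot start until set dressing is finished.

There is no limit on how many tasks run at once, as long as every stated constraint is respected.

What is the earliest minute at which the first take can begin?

171

Set dressing can start immediately at minute 0; it finishes at minute 50.
After set dressing (finishes minute 50), camera build can start at minute 50 and finishes at minute 75.
Lens checking needs all of camera build (finishes minute 75, plus 10-minute gap → minute 85); set dressing (finishes minute 50). That puts its earliest start at minute 85; it finishes at 85 + 41 = minute 126.
Rehearsal waits on lens checking (finishes minute 126), so it starts at minute 126 and finishes at 126 + 45 = minute 171.
The first take waits on rehearsal (finishes minute 171); camera build (finishes minute 75, plus 15-minute gap → minute 90); set dressing (finishes minute 50). The latest of these is minute 171, which is the earliest the first take can start.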